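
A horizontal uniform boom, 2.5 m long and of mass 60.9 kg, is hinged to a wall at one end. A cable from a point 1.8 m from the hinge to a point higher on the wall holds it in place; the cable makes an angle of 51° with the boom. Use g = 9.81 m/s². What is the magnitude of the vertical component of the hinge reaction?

|H_y| ≈ 183 N

Take torques about the hinge: T sin 51° · 1.8 = 60.9×9.81×1.25 = 746.79 N·m.
So T = 746.79 / (0.7771 × 1.8) = 533.85 N.
ΣF_y = 0: H_y = (60.9×9.81) − T sin 51° = 597.43 − 414.88 = 182.55 N.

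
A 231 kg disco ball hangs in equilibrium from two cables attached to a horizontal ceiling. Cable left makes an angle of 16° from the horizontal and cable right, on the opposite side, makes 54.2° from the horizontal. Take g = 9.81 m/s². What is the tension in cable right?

Weight W = 231 × 9.81 = 2266 N acts straight down.
Horizontal: T_left cos 16° = T_right cos 54.2°  →  T_left = 0.6085 T_right.
Vertical: T_left sin 16° + T_right sin 54.2° = 2266.
Substituting the horizontal relation into the vertical equation gives 0.9788 T_right = 2266, so T_right = 2315 N.

T_right ≈ 2320 N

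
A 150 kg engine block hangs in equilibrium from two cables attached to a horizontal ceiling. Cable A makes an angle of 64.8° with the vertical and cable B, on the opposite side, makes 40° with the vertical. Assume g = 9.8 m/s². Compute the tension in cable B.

T_B ≈ 1380 N

Angles from the horizontal: cable A is 90° − 64.8° = 25.2°, cable B is 90° − 40° = 50°.
Weight W = 150 × 9.8 = 1470 N acts straight down.
Horizontal: T_A cos 25.2° = T_B cos 50°  →  T_A = 0.7104 T_B.
Vertical: T_A sin 25.2° + T_B sin 50° = 1470.
Substituting the horizontal relation into the vertical equation gives 1.069 T_B = 1470, so T_B = 1376 N.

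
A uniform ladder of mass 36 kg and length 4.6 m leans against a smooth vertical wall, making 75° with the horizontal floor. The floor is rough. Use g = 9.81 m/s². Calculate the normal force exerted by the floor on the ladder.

ΣF_y = 0: N_floor = 36×9.81 = 353.16 N.

N_floor ≈ 353 N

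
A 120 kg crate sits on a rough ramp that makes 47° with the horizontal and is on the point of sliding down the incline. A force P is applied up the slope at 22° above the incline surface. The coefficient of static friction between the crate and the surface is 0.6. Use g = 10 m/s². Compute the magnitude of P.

P ≈ 550 N

On the verge of sliding down the incline, friction equals μN and acts up the slope.
Perpendicular: N + P sin 22° = W cos 47° = 818.4 N.
Along incline: P cos 22° + μN = W sin 47° with W sin 47° = 877.6 N.
Solving the pair for P and N: P = 550.4 N, N = 612.2 N (and f = μN = 367.3 N).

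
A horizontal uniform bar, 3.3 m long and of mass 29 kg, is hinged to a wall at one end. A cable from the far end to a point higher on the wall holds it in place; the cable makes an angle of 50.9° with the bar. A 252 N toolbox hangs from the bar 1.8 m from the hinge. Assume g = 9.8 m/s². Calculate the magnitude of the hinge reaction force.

|H| ≈ 343 N

Take torques about the hinge: T sin 50.9° · 3.3 = 29×9.8×1.65 + 252×1.8 = 922.53 N·m.
So T = 922.53 / (0.7760 × 3.3) = 360.23 N.
ΣF_x = 0: H_x = T cos 50.9° = 227.19 N.
ΣF_y = 0: H_y = (29×9.8 + 252) − T sin 50.9° = 536.2 − 279.55 = 256.65 N.
|H| = √(H_x² + H_y²) = √((227.19)² + (256.65)²) = 342.76 N.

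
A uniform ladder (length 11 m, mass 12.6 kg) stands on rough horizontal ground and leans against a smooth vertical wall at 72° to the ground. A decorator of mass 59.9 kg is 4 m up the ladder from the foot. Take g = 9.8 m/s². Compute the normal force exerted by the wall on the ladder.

N_wall ≈ 89.4 N

Torques about the foot: N_wall · 11 sin 72° = 12.6×9.8×5.5 cos 72° + 59.9×9.8×4 cos 72° → N_wall = 89.418 N.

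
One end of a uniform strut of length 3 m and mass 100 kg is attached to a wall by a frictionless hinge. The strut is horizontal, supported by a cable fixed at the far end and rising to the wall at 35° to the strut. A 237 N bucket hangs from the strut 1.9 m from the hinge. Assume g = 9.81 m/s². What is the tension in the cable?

T ≈ 1120 N

Take torques about the hinge: T sin 35° · 3 = 100×9.81×1.5 + 237×1.9 = 1921.8 N·m.
So T = 1921.8 / (0.5736 × 3) = 1116.9 N.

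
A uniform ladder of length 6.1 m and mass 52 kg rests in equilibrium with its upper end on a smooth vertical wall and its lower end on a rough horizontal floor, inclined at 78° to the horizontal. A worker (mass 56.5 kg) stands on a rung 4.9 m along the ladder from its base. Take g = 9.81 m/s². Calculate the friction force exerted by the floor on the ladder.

Torques about the foot: N_wall · 6.1 sin 78° = 52×9.81×3.05 cos 78° + 56.5×9.81×4.9 cos 78° → N_wall = 148.85 N.
ΣF_x = 0: f_floor = N_wall = 148.85 N.

f ≈ 149 N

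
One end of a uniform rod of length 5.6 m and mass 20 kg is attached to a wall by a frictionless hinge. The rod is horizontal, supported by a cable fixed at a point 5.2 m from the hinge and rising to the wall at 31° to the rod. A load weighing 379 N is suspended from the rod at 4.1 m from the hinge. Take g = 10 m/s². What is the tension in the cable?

T ≈ 789 N

Take torques about the hinge: T sin 31° · 5.2 = 20×10×2.8 + 379×4.1 = 2113.9 N·m.
So T = 2113.9 / (0.5150 × 5.2) = 789.3 N.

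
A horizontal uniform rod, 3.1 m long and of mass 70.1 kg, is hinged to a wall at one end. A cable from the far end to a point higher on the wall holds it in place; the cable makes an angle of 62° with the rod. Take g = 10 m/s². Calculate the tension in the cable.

Take torques about the hinge: T sin 62° · 3.1 = 70.1×10×1.55 = 1086.5 N·m.
So T = 1086.5 / (0.8829 × 3.1) = 396.97 N.

T ≈ 397 N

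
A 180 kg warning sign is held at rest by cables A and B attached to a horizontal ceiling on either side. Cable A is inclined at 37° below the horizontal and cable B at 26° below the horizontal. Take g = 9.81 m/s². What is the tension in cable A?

T_A ≈ 1780 N

Weight W = 180 × 9.81 = 1766 N acts straight down.
Horizontal: T_A cos 37° = T_B cos 26°  →  T_B = 0.8886 T_A.
Vertical: T_A sin 37° + T_B sin 26° = 1766.
Substituting the horizontal relation into the vertical equation gives 0.9913 T_A = 1766, so T_A = 1781 N.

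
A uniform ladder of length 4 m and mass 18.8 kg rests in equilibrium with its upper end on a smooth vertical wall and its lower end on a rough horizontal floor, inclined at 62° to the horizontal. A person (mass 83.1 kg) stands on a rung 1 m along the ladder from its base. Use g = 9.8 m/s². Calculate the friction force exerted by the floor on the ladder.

f ≈ 157 N

Torques about the foot: N_wall · 4 sin 62° = 18.8×9.8×2 cos 62° + 83.1×9.8×1 cos 62° → N_wall = 157.23 N.
ΣF_x = 0: f_floor = N_wall = 157.23 N.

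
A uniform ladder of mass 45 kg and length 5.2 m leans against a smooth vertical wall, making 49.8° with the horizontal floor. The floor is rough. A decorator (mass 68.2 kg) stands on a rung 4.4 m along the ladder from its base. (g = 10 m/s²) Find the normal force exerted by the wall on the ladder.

Torques about the foot: N_wall · 5.2 sin 49.8° = 45×10×2.6 cos 49.8° + 68.2×10×4.4 cos 49.8° → N_wall = 677.81 N.

N_wall ≈ 678 N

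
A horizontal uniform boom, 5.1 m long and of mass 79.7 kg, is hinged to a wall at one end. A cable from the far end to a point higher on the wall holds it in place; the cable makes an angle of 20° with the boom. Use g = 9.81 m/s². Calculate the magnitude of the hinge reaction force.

|H| ≈ 1140 N

Take torques about the hinge: T sin 20° · 5.1 = 79.7×9.81×2.55 = 1993.7 N·m.
So T = 1993.7 / (0.3420 × 5.1) = 1143 N.
ΣF_x = 0: H_x = T cos 20° = 1074.1 N.
ΣF_y = 0: H_y = (79.7×9.81) − T sin 20° = 781.86 − 390.93 = 390.93 N.
|H| = √(H_x² + H_y²) = √((1074.1)² + (390.93)²) = 1143 N.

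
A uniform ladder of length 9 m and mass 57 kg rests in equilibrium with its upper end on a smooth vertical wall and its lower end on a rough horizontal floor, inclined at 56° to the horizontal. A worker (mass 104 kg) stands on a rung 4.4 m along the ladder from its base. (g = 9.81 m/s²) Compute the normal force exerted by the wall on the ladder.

Torques about the foot: N_wall · 9 sin 56° = 57×9.81×4.5 cos 56° + 104×9.81×4.4 cos 56° → N_wall = 525.02 N.

N_wall ≈ 525 N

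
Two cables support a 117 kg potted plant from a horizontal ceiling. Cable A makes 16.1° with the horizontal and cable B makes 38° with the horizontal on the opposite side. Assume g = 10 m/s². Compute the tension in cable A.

Weight W = 117 × 10 = 1170 N acts straight down.
Horizontal: T_A cos 16.1° = T_B cos 38°  →  T_B = 1.219 T_A.
Vertical: T_A sin 16.1° + T_B sin 38° = 1170.
Substituting the horizontal relation into the vertical equation gives 1.028 T_A = 1170, so T_A = 1138 N.

T_A ≈ 1140 N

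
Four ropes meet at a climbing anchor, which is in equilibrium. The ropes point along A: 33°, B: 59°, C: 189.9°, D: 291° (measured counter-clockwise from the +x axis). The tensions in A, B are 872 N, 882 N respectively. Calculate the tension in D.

T_D ≈ 1030 N

Resolve: ΣF_x = 872 cos 33° + 882 cos 59° + T_C cos 189.9° + T_D cos 291° = 0.
        ΣF_y = 872 sin 33° + 882 sin 59° + T_C sin 189.9° + T_D sin 291° = 0.
The known terms sum to (1186, 1231) N, so -0.9851 T_C + 0.3584 T_D = -1186 and -0.1719 T_C − 0.9336 T_D = -1231.
Solving simultaneously: T_C = 1577 N, T_D = 1028 N.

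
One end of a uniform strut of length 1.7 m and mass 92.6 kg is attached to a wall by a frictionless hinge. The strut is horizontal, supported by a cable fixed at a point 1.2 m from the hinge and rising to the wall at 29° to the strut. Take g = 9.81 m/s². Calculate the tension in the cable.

T ≈ 1330 N

Take torques about the hinge: T sin 29° · 1.2 = 92.6×9.81×0.85 = 772.15 N·m.
So T = 772.15 / (0.4848 × 1.2) = 1327.2 N.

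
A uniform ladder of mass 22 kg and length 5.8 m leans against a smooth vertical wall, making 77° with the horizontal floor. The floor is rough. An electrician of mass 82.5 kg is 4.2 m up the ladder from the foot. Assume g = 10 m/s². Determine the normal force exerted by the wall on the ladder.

N_wall ≈ 163 N

Torques about the foot: N_wall · 5.8 sin 77° = 22×10×2.9 cos 77° + 82.5×10×4.2 cos 77° → N_wall = 163.32 N.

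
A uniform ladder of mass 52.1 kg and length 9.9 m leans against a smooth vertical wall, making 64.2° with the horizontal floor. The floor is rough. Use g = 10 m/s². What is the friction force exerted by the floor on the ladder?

Torques about the foot: N_wall · 9.9 sin 64.2° = 52.1×10×4.95 cos 64.2° → N_wall = 125.93 N.
ΣF_x = 0: f_floor = N_wall = 125.93 N.

f ≈ 126 N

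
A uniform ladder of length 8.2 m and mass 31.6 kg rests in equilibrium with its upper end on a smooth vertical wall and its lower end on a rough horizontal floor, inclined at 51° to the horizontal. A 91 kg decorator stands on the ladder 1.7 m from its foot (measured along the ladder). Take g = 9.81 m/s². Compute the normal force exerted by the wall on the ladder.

Torques about the foot: N_wall · 8.2 sin 51° = 31.6×9.81×4.1 cos 51° + 91×9.81×1.7 cos 51° → N_wall = 275.38 N.

N_wall ≈ 275 N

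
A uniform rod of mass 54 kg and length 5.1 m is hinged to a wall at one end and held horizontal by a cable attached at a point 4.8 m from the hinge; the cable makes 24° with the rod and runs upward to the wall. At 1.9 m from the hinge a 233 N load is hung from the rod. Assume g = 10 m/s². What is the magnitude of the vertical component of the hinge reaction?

|H_y| ≈ 394 N

Take torques about the hinge: T sin 24° · 4.8 = 54×10×2.55 + 233×1.9 = 1819.7 N·m.
So T = 1819.7 / (0.4067 × 4.8) = 932.06 N.
ΣF_y = 0: H_y = (54×10 + 233) − T sin 24° = 773 − 379.1 = 393.9 N.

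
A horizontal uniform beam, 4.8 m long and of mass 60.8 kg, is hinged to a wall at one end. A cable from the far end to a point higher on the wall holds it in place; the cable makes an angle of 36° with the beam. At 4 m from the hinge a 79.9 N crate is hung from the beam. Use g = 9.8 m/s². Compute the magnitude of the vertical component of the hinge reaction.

|H_y| ≈ 311 N

Take torques about the hinge: T sin 36° · 4.8 = 60.8×9.8×2.4 + 79.9×4 = 1749.6 N·m.
So T = 1749.6 / (0.5878 × 4.8) = 620.13 N.
ΣF_y = 0: H_y = (60.8×9.8 + 79.9) − T sin 36° = 675.74 − 364.5 = 311.24 N.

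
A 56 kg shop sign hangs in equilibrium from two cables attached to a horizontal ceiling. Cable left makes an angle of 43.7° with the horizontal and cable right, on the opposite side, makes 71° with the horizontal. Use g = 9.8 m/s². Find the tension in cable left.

Weight W = 56 × 9.8 = 548.8 N acts straight down.
Horizontal: T_left cos 43.7° = T_right cos 71°  →  T_right = 2.221 T_left.
Vertical: T_left sin 43.7° + T_right sin 71° = 548.8.
Substituting the horizontal relation into the vertical equation gives 2.791 T_left = 548.8, so T_left = 196.7 N.

T_left ≈ 197 N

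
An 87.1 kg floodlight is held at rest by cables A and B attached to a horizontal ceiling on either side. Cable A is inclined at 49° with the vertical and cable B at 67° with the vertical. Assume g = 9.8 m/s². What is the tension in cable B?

Angles from the horizontal: cable A is 90° − 49° = 41°, cable B is 90° − 67° = 23°.
Weight W = 87.1 × 9.8 = 853.6 N acts straight down.
Horizontal: T_A cos 41° = T_B cos 23°  →  T_A = 1.22 T_B.
Vertical: T_A sin 41° + T_B sin 23° = 853.6.
Substituting the horizontal relation into the vertical equation gives 1.191 T_B = 853.6, so T_B = 716.7 N.

T_B ≈ 717 N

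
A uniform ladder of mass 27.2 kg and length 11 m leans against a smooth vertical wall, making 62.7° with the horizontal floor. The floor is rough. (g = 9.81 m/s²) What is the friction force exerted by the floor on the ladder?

Torques about the foot: N_wall · 11 sin 62.7° = 27.2×9.81×5.5 cos 62.7° → N_wall = 68.861 N.
ΣF_x = 0: f_floor = N_wall = 68.861 N.

f ≈ 68.9 N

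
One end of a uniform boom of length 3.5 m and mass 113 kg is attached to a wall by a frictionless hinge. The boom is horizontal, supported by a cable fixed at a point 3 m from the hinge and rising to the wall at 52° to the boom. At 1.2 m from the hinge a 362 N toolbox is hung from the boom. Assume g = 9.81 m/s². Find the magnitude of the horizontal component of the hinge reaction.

Take torques about the hinge: T sin 52° · 3 = 113×9.81×1.75 + 362×1.2 = 2374.3 N·m.
So T = 2374.3 / (0.7880 × 3) = 1004.4 N.
ΣF_x = 0: H_x = T cos 52° = 618.34 N.

H_x ≈ 618 N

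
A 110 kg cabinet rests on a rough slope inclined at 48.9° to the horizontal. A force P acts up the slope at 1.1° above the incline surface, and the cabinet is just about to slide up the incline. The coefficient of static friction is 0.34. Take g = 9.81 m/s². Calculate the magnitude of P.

On the verge of sliding up the incline, friction equals μN and acts down the slope.
Perpendicular: N + P sin 1.1° = W cos 48.9° = 709.4 N.
Along incline: P cos 1.1° = W sin 48.9° + μN  with W sin 48.9° = 813.2 N.
Solving the pair for P and N: P = 1048 N, N = 689.3 N (and f = μN = 234.3 N).

P ≈ 1050 N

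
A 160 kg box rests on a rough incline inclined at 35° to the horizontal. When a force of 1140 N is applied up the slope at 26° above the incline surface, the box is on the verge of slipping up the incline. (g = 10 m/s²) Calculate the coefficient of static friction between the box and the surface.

μ ≈ 0.132

On the verge of sliding up the incline, friction is at its maximum μN and acts down the slope.
Perpendicular to incline: N = W cos 35° − P sin 26° = 1311 − 499.7 = 810.9 N.
Along incline: P cos 26° − μN = W sin 35° → μ = −(W sin 35° − P cos 26°) / N = 0.1318.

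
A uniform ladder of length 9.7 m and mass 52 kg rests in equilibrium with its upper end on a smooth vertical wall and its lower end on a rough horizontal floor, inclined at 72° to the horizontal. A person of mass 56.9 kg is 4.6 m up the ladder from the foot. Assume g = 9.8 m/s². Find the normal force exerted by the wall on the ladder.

Torques about the foot: N_wall · 9.7 sin 72° = 52×9.8×4.85 cos 72° + 56.9×9.8×4.6 cos 72° → N_wall = 168.71 N.

N_wall ≈ 169 N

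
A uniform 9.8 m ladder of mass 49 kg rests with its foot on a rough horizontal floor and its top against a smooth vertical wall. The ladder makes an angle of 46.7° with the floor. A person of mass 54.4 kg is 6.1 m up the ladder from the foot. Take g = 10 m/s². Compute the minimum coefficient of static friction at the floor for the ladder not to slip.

μ_min ≈ 0.532

ΣF_y = 0: N_floor = 49×10 + 54.4×10 = 1034 N.
Torques about the foot: N_wall · 9.8 sin 46.7° = 49×10×4.9 cos 46.7° + 54.4×10×6.1 cos 46.7° → N_wall = 549.97 N.
ΣF_x = 0: f_floor = N_wall = 549.97 N.
μ_min = f_floor / N_floor = 549.97 / 1034 = 0.5319.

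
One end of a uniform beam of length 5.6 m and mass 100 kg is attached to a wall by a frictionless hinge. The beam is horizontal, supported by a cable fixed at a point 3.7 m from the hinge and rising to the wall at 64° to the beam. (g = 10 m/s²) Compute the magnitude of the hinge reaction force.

|H| ≈ 442 N

Take torques about the hinge: T sin 64° · 3.7 = 100×10×2.8 = 2800 N·m.
So T = 2800 / (0.8988 × 3.7) = 841.97 N.
ΣF_x = 0: H_x = T cos 64° = 369.09 N.
ΣF_y = 0: H_y = (100×10) − T sin 64° = 1000 − 756.76 = 243.24 N.
|H| = √(H_x² + H_y²) = √((369.09)² + (243.24)²) = 442.04 N.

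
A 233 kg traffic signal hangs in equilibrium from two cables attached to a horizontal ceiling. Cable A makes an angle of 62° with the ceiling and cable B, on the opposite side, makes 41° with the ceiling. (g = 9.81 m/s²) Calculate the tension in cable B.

T_B ≈ 1100 N

Weight W = 233 × 9.81 = 2286 N acts straight down.
Horizontal: T_A cos 62° = T_B cos 41°  →  T_A = 1.608 T_B.
Vertical: T_A sin 62° + T_B sin 41° = 2286.
Substituting the horizontal relation into the vertical equation gives 2.075 T_B = 2286, so T_B = 1101 N.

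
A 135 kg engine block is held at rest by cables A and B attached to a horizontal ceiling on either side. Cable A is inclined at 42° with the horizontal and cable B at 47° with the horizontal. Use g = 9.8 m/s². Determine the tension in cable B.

Weight W = 135 × 9.8 = 1323 N acts straight down.
Horizontal: T_A cos 42° = T_B cos 47°  →  T_A = 0.9177 T_B.
Vertical: T_A sin 42° + T_B sin 47° = 1323.
Substituting the horizontal relation into the vertical equation gives 1.345 T_B = 1323, so T_B = 983.3 N.

T_B ≈ 983 N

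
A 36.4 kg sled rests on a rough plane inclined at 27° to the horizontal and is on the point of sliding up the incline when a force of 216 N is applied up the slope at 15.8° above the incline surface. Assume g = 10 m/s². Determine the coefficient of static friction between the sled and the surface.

On the verge of sliding up the incline, friction is at its maximum μN and acts down the slope.
Perpendicular to incline: N = W cos 27° − P sin 15.8° = 324.3 − 58.81 = 265.5 N.
Along incline: P cos 15.8° − μN = W sin 27° → μ = −(W sin 27° − P cos 15.8°) / N = 0.1604.

μ ≈ 0.160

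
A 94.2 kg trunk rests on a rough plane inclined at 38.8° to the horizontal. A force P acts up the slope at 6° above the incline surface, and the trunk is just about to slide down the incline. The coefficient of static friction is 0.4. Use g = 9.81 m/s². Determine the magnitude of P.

P ≈ 305 N

On the verge of sliding down the incline, friction equals μN and acts up the slope.
Perpendicular: N + P sin 6° = W cos 38.8° = 720.2 N.
Along incline: P cos 6° + μN = W sin 38.8° with W sin 38.8° = 579 N.
Solving the pair for P and N: P = 305.4 N, N = 688.3 N (and f = μN = 275.3 N).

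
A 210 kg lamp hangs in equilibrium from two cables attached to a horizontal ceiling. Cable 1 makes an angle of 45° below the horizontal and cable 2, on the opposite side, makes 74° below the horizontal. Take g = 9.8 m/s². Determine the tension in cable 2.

T_2 ≈ 1660 N

Weight W = 210 × 9.8 = 2058 N acts straight down.
Horizontal: T_1 cos 45° = T_2 cos 74°  →  T_1 = 0.3898 T_2.
Vertical: T_1 sin 45° + T_2 sin 74° = 2058.
Substituting the horizontal relation into the vertical equation gives 1.237 T_2 = 2058, so T_2 = 1664 N.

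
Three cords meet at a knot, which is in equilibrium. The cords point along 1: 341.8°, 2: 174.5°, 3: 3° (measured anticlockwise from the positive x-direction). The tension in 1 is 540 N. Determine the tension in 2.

Resolve: ΣF_x = 540 cos 341.8° + T_2 cos 174.5° + T_3 cos 3° = 0.
        ΣF_y = 540 sin 341.8° + T_2 sin 174.5° + T_3 sin 3° = 0.
The known terms sum to (513, -168.7) N, so -0.9954 T_2 + 0.9986 T_3 = -513 and 0.0958 T_2 + 0.0523 T_3 = 168.7.
Solving simultaneously: T_2 = 1321 N, T_3 = 803.2 N.

T_2 ≈ 1320 N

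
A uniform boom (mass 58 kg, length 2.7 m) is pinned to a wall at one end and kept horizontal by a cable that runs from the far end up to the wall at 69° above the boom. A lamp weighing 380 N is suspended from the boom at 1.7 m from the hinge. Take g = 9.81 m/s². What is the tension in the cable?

Take torques about the hinge: T sin 69° · 2.7 = 58×9.81×1.35 + 380×1.7 = 1414.1 N·m.
So T = 1414.1 / (0.9336 × 2.7) = 561.01 N.

T ≈ 561 N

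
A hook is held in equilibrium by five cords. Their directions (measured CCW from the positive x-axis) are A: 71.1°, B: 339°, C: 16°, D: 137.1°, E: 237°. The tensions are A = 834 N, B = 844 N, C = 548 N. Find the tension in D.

T_D ≈ 997 N

Resolve: ΣF_x = 834 cos 71.1° + 844 cos 339° + 548 cos 16° + T_D cos 137.1° + T_E cos 237° = 0.
        ΣF_y = 834 sin 71.1° + 844 sin 339° + 548 sin 16° + T_D sin 137.1° + T_E sin 237° = 0.
The known terms sum to (1585, 637.6) N, so -0.7325 T_D − 0.5446 T_E = -1585 and 0.6807 T_D − 0.8387 T_E = -637.6.
Solving simultaneously: T_D = 996.7 N, T_E = 1569 N.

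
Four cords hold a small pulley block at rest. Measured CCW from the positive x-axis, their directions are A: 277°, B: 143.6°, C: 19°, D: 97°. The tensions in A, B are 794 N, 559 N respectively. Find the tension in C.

T_C ≈ 415 N

Resolve: ΣF_x = 794 cos 277° + 559 cos 143.6° + T_C cos 19° + T_D cos 97° = 0.
        ΣF_y = 794 sin 277° + 559 sin 143.6° + T_C sin 19° + T_D sin 97° = 0.
The known terms sum to (-353.2, -456.4) N, so 0.9455 T_C − 0.1219 T_D = 353.2 and 0.3256 T_C + 0.9925 T_D = 456.4.
Solving simultaneously: T_C = 415.2 N, T_D = 323.6 N.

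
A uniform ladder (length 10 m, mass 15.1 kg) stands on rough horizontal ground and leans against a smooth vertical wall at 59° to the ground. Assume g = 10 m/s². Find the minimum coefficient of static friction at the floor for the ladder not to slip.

μ_min ≈ 0.300

ΣF_y = 0: N_floor = 15.1×10 = 151 N.
Torques about the foot: N_wall · 10 sin 59° = 15.1×10×5 cos 59° → N_wall = 45.365 N.
ΣF_x = 0: f_floor = N_wall = 45.365 N.
μ_min = f_floor / N_floor = 45.365 / 151 = 0.3004.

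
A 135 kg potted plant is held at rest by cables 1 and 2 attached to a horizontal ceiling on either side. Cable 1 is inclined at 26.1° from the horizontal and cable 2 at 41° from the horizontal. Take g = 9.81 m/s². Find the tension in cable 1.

Weight W = 135 × 9.81 = 1324 N acts straight down.
Horizontal: T_1 cos 26.1° = T_2 cos 41°  →  T_2 = 1.19 T_1.
Vertical: T_1 sin 26.1° + T_2 sin 41° = 1324.
Substituting the horizontal relation into the vertical equation gives 1.221 T_1 = 1324, so T_1 = 1085 N.

T_1 ≈ 1090 N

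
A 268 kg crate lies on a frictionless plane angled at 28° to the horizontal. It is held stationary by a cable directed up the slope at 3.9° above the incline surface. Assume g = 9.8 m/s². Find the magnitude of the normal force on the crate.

N ≈ 2230 N

Take axes along and perpendicular to the incline. Weight components: W sin 28° = 1233 N down-slope, W cos 28° = 2319 N into the surface.
Along incline: T cos 3.9° = W sin 28° → T = 1236 N.
Perpendicular: N = W cos 28° − T sin 3.9° = 2235 N.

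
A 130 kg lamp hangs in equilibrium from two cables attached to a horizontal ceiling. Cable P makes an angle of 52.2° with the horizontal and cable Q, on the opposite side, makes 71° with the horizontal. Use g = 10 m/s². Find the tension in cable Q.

Weight W = 130 × 10 = 1300 N acts straight down.
Horizontal: T_P cos 52.2° = T_Q cos 71°  →  T_P = 0.5312 T_Q.
Vertical: T_P sin 52.2° + T_Q sin 71° = 1300.
Substituting the horizontal relation into the vertical equation gives 1.365 T_Q = 1300, so T_Q = 952.2 N.

T_Q ≈ 952 N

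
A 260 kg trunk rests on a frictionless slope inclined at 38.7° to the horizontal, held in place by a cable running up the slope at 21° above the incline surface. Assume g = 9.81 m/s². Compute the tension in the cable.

Take axes along and perpendicular to the incline. Weight components: W sin 38.7° = 1595 N down-slope, W cos 38.7° = 1991 N into the surface.
Along incline: T cos 21° = W sin 38.7° → T = 1708 N.
Perpendicular: N = W cos 38.7° − T sin 21° = 1378 N.

T ≈ 1710 N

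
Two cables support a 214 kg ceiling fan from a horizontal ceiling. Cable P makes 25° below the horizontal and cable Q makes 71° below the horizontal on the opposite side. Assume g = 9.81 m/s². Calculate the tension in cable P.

Weight W = 214 × 9.81 = 2099 N acts straight down.
Horizontal: T_P cos 25° = T_Q cos 71°  →  T_Q = 2.784 T_P.
Vertical: T_P sin 25° + T_Q sin 71° = 2099.
Substituting the horizontal relation into the vertical equation gives 3.055 T_P = 2099, so T_P = 687.2 N.

T_P ≈ 687 N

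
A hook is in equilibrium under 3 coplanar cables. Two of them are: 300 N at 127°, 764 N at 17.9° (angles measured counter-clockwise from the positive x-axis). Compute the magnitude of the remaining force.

Sum the known components: ΣF_x = 546.5 N, ΣF_y = 474.4 N.
For equilibrium the remaining force must supply (−ΣF_x, −ΣF_y) = (-546.5, -474.4) N.
Magnitude = √((-546.5)² + (-474.4)²) = 723.7 N; direction = atan2(-474.4, -546.5) = 221.0°.

F ≈ 724 N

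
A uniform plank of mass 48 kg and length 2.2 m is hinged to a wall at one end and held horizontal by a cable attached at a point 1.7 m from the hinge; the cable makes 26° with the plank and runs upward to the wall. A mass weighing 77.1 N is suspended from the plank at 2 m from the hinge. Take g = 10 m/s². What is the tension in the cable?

Take torques about the hinge: T sin 26° · 1.7 = 48×10×1.1 + 77.1×2 = 682.2 N·m.
So T = 682.2 / (0.4384 × 1.7) = 915.42 N.

T ≈ 915 N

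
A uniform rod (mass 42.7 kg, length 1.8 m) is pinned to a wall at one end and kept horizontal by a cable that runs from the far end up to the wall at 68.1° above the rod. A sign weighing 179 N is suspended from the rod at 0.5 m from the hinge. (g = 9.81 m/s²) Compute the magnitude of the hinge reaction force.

Take torques about the hinge: T sin 68.1° · 1.8 = 42.7×9.81×0.9 + 179×0.5 = 466.5 N·m.
So T = 466.5 / (0.9278 × 1.8) = 279.32 N.
ΣF_x = 0: H_x = T cos 68.1° = 104.18 N.
ΣF_y = 0: H_y = (42.7×9.81 + 179) − T sin 68.1° = 597.89 − 259.17 = 338.72 N.
|H| = √(H_x² + H_y²) = √((104.18)² + (338.72)²) = 354.38 N.

|H| ≈ 354 N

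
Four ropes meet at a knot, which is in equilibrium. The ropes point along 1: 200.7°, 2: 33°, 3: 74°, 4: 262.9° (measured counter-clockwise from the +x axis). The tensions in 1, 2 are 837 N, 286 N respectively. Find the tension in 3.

Resolve: ΣF_x = 837 cos 200.7° + 286 cos 33° + T_3 cos 74° + T_4 cos 262.9° = 0.
        ΣF_y = 837 sin 200.7° + 286 sin 33° + T_3 sin 74° + T_4 sin 262.9° = 0.
The known terms sum to (-543.1, -140.1) N, so 0.2756 T_3 − 0.1236 T_4 = 543.1 and 0.9613 T_3 − 0.9923 T_4 = 140.1.
Solving simultaneously: T_3 = 3372 N, T_4 = 3125 N.

T_3 ≈ 3370 N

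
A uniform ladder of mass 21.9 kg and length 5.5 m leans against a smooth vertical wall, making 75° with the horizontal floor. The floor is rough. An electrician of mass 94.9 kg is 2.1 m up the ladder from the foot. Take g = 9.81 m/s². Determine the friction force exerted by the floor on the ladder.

f ≈ 124 N

Torques about the foot: N_wall · 5.5 sin 75° = 21.9×9.81×2.75 cos 75° + 94.9×9.81×2.1 cos 75° → N_wall = 124.03 N.
ΣF_x = 0: f_floor = N_wall = 124.03 N.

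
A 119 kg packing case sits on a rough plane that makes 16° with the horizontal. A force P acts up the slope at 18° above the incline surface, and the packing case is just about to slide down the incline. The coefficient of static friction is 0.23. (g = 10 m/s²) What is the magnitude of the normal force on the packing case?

N ≈ 1120 N

On the verge of sliding down the incline, friction equals μN and acts up the slope.
Perpendicular: N + P sin 18° = W cos 16° = 1144 N.
Along incline: P cos 18° + μN = W sin 16° with W sin 16° = 328 N.
Solving the pair for P and N: P = 73.76 N, N = 1121 N (and f = μN = 257.9 N).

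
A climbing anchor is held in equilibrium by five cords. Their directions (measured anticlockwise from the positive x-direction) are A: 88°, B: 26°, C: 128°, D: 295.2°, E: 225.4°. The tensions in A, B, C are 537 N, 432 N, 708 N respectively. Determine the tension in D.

Resolve: ΣF_x = 537 cos 88° + 432 cos 26° + 708 cos 128° + T_D cos 295.2° + T_E cos 225.4° = 0.
        ΣF_y = 537 sin 88° + 432 sin 26° + 708 sin 128° + T_D sin 295.2° + T_E sin 225.4° = 0.
The known terms sum to (-28.87, 1284) N, so 0.4258 T_D − 0.7022 T_E = 28.87 and -0.9048 T_D − 0.7120 T_E = -1284.
Solving simultaneously: T_D = 982.5 N, T_E = 554.7 N.

T_D ≈ 983 N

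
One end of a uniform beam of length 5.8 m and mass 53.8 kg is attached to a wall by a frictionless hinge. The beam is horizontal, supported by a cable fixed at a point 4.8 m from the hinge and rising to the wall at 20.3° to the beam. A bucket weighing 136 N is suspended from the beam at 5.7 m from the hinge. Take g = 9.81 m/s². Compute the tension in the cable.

Take torques about the hinge: T sin 20.3° · 4.8 = 53.8×9.81×2.9 + 136×5.7 = 2305.8 N·m.
So T = 2305.8 / (0.3469 × 4.8) = 1384.6 N.

T ≈ 1380 N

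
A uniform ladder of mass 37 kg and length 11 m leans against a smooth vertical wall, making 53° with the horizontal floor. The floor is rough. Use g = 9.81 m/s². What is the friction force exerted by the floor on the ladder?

Torques about the foot: N_wall · 11 sin 53° = 37×9.81×5.5 cos 53° → N_wall = 136.76 N.
ΣF_x = 0: f_floor = N_wall = 136.76 N.

f ≈ 137 N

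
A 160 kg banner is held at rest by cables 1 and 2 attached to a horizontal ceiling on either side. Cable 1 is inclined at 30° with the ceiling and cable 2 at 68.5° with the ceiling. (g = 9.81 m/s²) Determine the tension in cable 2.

T_2 ≈ 1370 N

Weight W = 160 × 9.81 = 1570 N acts straight down.
Horizontal: T_1 cos 30° = T_2 cos 68.5°  →  T_1 = 0.4232 T_2.
Vertical: T_1 sin 30° + T_2 sin 68.5° = 1570.
Substituting the horizontal relation into the vertical equation gives 1.142 T_2 = 1570, so T_2 = 1374 N.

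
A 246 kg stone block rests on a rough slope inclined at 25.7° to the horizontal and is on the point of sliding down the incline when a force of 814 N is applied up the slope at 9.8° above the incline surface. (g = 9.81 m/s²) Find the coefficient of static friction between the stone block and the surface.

On the verge of sliding down the incline, friction is at its maximum μN and acts up the slope.
Perpendicular to incline: N = W cos 25.7° − P sin 9.8° = 2175 − 138.6 = 2036 N.
Along incline: P cos 9.8° + μN = W sin 25.7° → μ = (W sin 25.7° − P cos 9.8°) / N = 0.12.

μ ≈ 0.120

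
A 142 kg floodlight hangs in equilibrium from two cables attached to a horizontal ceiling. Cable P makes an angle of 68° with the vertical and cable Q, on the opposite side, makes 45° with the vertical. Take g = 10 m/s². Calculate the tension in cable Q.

Angles from the horizontal: cable P is 90° − 68° = 22°, cable Q is 90° − 45° = 45°.
Weight W = 142 × 10 = 1420 N acts straight down.
Horizontal: T_P cos 22° = T_Q cos 45°  →  T_P = 0.7626 T_Q.
Vertical: T_P sin 22° + T_Q sin 45° = 1420.
Substituting the horizontal relation into the vertical equation gives 0.9928 T_Q = 1420, so T_Q = 1430 N.

T_Q ≈ 1430 N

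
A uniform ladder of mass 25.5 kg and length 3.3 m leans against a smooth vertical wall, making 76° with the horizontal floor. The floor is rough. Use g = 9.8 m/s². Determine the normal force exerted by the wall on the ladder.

Torques about the foot: N_wall · 3.3 sin 76° = 25.5×9.8×1.65 cos 76° → N_wall = 31.154 N.

N_wall ≈ 31.2 N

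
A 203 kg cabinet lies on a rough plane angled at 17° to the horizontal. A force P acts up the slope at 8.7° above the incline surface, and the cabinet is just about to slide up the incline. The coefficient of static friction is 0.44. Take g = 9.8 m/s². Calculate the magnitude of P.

P ≈ 1340 N

On the verge of sliding up the incline, friction equals μN and acts down the slope.
Perpendicular: N + P sin 8.7° = W cos 17° = 1902 N.
Along incline: P cos 8.7° = W sin 17° + μN  with W sin 17° = 581.6 N.
Solving the pair for P and N: P = 1345 N, N = 1699 N (and f = μN = 747.6 N).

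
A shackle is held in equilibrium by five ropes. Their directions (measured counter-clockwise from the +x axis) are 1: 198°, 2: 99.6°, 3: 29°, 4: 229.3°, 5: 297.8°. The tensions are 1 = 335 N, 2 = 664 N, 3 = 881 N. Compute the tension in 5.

T_5 ≈ 408 N

Resolve: ΣF_x = 335 cos 198° + 664 cos 99.6° + 881 cos 29° + T_4 cos 229.3° + T_5 cos 297.8° = 0.
        ΣF_y = 335 sin 198° + 664 sin 99.6° + 881 sin 29° + T_4 sin 229.3° + T_5 sin 297.8° = 0.
The known terms sum to (341.2, 978.3) N, so -0.6521 T_4 + 0.4664 T_5 = -341.2 and -0.7581 T_4 − 0.8846 T_5 = -978.3.
Solving simultaneously: T_4 = 814.8 N, T_5 = 407.6 N.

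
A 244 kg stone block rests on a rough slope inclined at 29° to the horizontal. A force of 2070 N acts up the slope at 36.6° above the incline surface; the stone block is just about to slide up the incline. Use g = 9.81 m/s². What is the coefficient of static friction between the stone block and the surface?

μ ≈ 0.583

On the verge of sliding up the incline, friction is at its maximum μN and acts down the slope.
Perpendicular to incline: N = W cos 29° − P sin 36.6° = 2094 − 1234 = 859.3 N.
Along incline: P cos 36.6° − μN = W sin 29° → μ = −(W sin 29° − P cos 36.6°) / N = 0.5834.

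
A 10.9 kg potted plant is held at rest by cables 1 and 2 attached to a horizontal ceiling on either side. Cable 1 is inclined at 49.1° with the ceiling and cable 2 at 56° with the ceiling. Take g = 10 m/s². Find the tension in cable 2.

T_2 ≈ 73.9 N

Weight W = 10.9 × 10 = 109 N acts straight down.
Horizontal: T_1 cos 49.1° = T_2 cos 56°  →  T_1 = 0.8541 T_2.
Vertical: T_1 sin 49.1° + T_2 sin 56° = 109.
Substituting the horizontal relation into the vertical equation gives 1.475 T_2 = 109, so T_2 = 73.92 N.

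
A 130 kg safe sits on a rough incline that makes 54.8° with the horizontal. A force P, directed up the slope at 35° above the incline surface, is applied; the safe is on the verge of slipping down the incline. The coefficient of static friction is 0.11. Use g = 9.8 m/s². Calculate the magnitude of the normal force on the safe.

On the verge of sliding down the incline, friction equals μN and acts up the slope.
Perpendicular: N + P sin 35° = W cos 54.8° = 734.4 N.
Along incline: P cos 35° + μN = W sin 54.8° with W sin 54.8° = 1041 N.
Solving the pair for P and N: P = 1270 N, N = 5.882 N (and f = μN = 0.647 N).

N ≈ 5.88 N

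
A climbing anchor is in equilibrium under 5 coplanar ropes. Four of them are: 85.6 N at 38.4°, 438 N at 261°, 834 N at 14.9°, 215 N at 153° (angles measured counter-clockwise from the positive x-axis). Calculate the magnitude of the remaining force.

F ≈ 617 N

Sum the known components: ΣF_x = 613 N, ΣF_y = -67.38 N.
For equilibrium the remaining force must supply (−ΣF_x, −ΣF_y) = (-613, 67.38) N.
Magnitude = √((-613)² + (67.38)²) = 616.6 N; direction = atan2(67.38, -613) = 173.7°.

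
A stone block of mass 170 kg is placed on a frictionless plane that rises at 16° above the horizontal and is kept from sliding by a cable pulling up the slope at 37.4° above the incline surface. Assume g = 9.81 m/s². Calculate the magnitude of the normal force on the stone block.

N ≈ 1250 N

Take axes along and perpendicular to the incline. Weight components: W sin 16° = 459.7 N down-slope, W cos 16° = 1603 N into the surface.
Along incline: T cos 37.4° = W sin 16° → T = 578.6 N.
Perpendicular: N = W cos 16° − T sin 37.4° = 1252 N.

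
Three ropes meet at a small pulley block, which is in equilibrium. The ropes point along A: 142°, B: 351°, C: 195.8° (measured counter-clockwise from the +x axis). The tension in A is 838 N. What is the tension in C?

T_C ≈ 969 N

Resolve: ΣF_x = 838 cos 142° + T_B cos 351° + T_C cos 195.8° = 0.
        ΣF_y = 838 sin 142° + T_B sin 351° + T_C sin 195.8° = 0.
The known terms sum to (-660.4, 515.9) N, so 0.9877 T_B − 0.9622 T_C = 660.4 and -0.1564 T_B − 0.2723 T_C = -515.9.
Solving simultaneously: T_B = 1612 N, T_C = 968.6 N.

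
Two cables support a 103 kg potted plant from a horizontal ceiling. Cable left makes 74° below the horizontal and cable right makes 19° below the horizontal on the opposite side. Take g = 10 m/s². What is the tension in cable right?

T_right ≈ 284 N

Weight W = 103 × 10 = 1030 N acts straight down.
Horizontal: T_left cos 74° = T_right cos 19°  →  T_left = 3.43 T_right.
Vertical: T_left sin 74° + T_right sin 19° = 1030.
Substituting the horizontal relation into the vertical equation gives 3.623 T_right = 1030, so T_right = 284.3 N.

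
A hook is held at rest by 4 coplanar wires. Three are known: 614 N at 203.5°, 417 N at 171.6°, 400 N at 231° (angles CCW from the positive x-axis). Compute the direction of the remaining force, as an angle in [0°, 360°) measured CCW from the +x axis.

Sum the known components: ΣF_x = -1227 N, ΣF_y = -494.8 N.
For equilibrium the remaining force must supply (−ΣF_x, −ΣF_y) = (1227, 494.8) N.
Magnitude = √((1227)² + (494.8)²) = 1323 N; direction = atan2(494.8, 1227) = 22.0°.

θ ≈ 22°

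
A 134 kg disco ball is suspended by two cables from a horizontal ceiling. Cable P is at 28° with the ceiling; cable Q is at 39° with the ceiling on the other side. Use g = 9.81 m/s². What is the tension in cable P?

Weight W = 134 × 9.81 = 1315 N acts straight down.
Horizontal: T_P cos 28° = T_Q cos 39°  →  T_Q = 1.136 T_P.
Vertical: T_P sin 28° + T_Q sin 39° = 1315.
Substituting the horizontal relation into the vertical equation gives 1.184 T_P = 1315, so T_P = 1110 N.

T_P ≈ 1110 N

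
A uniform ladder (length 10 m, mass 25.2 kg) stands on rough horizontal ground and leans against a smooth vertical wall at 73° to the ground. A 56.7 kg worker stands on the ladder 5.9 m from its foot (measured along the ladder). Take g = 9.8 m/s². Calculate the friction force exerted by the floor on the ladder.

Torques about the foot: N_wall · 10 sin 73° = 25.2×9.8×5 cos 73° + 56.7×9.8×5.9 cos 73° → N_wall = 137.98 N.
ΣF_x = 0: f_floor = N_wall = 137.98 N.

f ≈ 138 N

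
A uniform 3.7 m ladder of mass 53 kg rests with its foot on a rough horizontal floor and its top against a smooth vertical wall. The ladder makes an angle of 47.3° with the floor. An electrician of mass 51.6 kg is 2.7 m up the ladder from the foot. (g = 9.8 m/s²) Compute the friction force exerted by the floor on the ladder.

f ≈ 580 N

Torques about the foot: N_wall · 3.7 sin 47.3° = 53×9.8×1.85 cos 47.3° + 51.6×9.8×2.7 cos 47.3° → N_wall = 580.16 N.
ΣF_x = 0: f_floor = N_wall = 580.16 N.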